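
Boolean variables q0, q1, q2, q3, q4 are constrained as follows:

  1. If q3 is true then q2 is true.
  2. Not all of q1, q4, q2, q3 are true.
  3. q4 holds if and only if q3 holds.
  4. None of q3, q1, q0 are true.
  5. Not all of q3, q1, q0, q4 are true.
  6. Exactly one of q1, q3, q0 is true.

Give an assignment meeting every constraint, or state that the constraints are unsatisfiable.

Unsatisfiable — no assignment works.

Case q0 = True:
  Constraint (4) is violated (q0=T) — contradiction.
Case q0 = False:
  (4) forces q3 = False.
  (3) with q3=F forces q4 = False.
  (4) forces q1 = False.
  Constraint (6) is violated (q1=F, q3=F, q0=F) — contradiction.
Both cases fail — unsatisfiable.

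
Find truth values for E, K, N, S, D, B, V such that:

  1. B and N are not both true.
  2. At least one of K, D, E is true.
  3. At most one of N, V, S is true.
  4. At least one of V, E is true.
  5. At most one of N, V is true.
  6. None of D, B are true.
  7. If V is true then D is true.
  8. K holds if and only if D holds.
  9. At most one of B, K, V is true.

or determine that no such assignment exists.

E: True; K: False; N: True; S: False; D: False; B: False; V: False

  (1) B=F, N=T — not both ✓
  (2) {K, D, E}: 1 true — at least one ✓
  (3) {N, V, S}: 1 true — at most one ✓
  (4) {V, E}: 1 true — at least one ✓
  (5) {N, V}: 1 true — at most one ✓
  (6) {D, B}: 0 true — none ✓
  (7) V=F ⇒ D: vacuous ✓
  (8) K=F, D=F — same ✓
  (9) {B, K, V}: 0 true — at most one ✓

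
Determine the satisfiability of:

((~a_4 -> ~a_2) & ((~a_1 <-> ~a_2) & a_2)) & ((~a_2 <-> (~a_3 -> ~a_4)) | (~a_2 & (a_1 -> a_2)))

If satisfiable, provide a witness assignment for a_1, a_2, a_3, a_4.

a_1 = True, a_2 = True, a_3 = False, a_4 = True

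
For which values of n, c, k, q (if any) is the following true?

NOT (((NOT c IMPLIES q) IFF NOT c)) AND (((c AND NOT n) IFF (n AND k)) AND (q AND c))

n = True, c = True, k = False, q = True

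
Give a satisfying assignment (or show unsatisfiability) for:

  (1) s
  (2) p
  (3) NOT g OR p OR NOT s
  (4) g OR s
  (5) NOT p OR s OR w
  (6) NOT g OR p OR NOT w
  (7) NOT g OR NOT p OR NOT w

Unit clause (s) forces s = True.
Unit clause (p) forces p = True.
Set g = False.
Set w = False.
Check each clause:
  (s): s holds.
  (p): p holds.
  (NOT g OR p OR NOT s): NOT g holds.
  (g OR s): s holds.
  (NOT p OR s OR w): s holds.
  (NOT g OR p OR NOT w): NOT g holds.
  (NOT g OR NOT p OR NOT w): NOT g holds.
All clauses satisfied.

s=T, g=F, p=T, w=F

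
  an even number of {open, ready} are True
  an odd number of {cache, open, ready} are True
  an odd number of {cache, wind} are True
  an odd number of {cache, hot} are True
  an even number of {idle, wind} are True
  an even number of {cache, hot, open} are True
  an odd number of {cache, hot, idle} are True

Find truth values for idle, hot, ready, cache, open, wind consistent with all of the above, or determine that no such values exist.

idle = False, hot = False, ready = True, cache = True, open = True, wind = False

{open, ready}: 2 true → even ✓
{cache, open, ready}: 3 true → odd ✓
{cache, wind}: 1 true → odd ✓
{cache, hot}: 1 true → odd ✓
{idle, wind}: 0 true → even ✓
{cache, hot, open}: 2 true → even ✓
{cache, hot, idle}: 1 true → odd ✓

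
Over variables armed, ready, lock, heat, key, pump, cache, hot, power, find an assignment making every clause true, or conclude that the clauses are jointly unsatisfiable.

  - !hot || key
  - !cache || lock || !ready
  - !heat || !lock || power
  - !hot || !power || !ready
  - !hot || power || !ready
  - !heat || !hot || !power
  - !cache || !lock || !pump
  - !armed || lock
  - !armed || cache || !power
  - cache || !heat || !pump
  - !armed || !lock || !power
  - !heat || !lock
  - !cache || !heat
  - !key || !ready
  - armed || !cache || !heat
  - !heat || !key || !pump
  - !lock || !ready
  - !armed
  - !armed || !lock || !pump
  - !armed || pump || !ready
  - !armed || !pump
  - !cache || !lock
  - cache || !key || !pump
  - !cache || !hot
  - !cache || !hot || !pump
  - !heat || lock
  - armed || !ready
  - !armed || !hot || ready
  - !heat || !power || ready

armed: False, ready: False, lock: False, heat: False, key: True, pump: False, cache: True, hot: False, power: False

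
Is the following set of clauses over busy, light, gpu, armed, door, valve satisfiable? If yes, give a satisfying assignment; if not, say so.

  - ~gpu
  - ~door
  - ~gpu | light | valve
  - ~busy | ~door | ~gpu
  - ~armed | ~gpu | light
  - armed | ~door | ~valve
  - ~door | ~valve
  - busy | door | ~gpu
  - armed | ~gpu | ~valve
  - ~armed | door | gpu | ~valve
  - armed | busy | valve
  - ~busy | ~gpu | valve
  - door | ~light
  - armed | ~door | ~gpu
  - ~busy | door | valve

busy = False, light = False, gpu = False, armed = True, door = False, valve = False

Unit clause (~gpu) forces gpu = False.
Unit clause (~door) forces door = False.
In (door | ~light) only ~light is left, so light = False.
Set busy = False.
Set armed = True.
  then (~armed | door | gpu | ~valve) forces valve = False.
All clauses satisfied.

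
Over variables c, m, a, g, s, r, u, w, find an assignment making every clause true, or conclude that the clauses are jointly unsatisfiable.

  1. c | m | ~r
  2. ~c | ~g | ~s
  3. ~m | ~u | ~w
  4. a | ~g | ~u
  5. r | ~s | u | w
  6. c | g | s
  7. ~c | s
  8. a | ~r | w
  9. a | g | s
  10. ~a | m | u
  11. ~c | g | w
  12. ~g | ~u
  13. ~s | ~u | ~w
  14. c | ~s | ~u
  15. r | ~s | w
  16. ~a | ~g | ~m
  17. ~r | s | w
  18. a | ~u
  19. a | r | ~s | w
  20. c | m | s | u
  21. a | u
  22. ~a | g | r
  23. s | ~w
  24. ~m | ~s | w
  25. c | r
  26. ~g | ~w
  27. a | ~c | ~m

Set c = True.
  then (~c | s) forces s = True.
  then (~c | ~g | ~s) forces g = False.
  then (~c | g | w) forces w = True.
  then (~s | ~u | ~w) forces u = False.
  then (a | u) forces a = True.
  then (~a | g | r) forces r = True.
  then (~a | m | u) forces m = True.
All clauses satisfied.

c=T; m=T; a=T; g=F; s=T; r=T; u=F; w=T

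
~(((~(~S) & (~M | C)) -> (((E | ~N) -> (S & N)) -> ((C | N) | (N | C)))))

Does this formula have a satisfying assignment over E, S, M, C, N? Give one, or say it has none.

UNSATISFIABLE

Case N = True: the formula becomes ~(((~(~S) & (~M | C)) -> True)) = False.
Case N = False: the formula becomes ~(((~(~S) & (~M | C)) -> True)) = False.
Both cases fail — unsatisfiable.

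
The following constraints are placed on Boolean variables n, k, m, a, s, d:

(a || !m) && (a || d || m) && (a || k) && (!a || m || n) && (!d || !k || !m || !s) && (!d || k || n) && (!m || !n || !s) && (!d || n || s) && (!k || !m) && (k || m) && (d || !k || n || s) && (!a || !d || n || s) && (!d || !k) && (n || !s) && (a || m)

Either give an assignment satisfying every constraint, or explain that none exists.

n=T, k=F, m=T, a=T, s=F, d=F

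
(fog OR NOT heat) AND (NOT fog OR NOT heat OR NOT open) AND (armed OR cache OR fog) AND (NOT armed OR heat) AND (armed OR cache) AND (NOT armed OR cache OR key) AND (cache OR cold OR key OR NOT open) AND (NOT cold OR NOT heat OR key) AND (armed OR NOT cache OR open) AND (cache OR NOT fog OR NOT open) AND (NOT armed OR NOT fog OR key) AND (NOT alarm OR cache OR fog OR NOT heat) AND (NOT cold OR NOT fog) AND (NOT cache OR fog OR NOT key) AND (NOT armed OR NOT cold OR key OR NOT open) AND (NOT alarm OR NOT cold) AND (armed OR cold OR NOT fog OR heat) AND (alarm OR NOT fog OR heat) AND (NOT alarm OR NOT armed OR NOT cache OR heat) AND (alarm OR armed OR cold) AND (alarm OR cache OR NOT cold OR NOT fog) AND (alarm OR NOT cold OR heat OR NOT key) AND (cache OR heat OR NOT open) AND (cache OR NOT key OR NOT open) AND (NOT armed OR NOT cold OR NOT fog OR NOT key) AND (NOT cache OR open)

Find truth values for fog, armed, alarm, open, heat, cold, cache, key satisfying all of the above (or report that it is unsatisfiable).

Set fog = False.
  then (fog OR NOT heat) forces heat = False.
  then (NOT armed OR heat) forces armed = False.
  then (armed OR cache) forces cache = True.
  then (armed OR NOT cache OR open) forces open = True.
  then (NOT cache OR fog OR NOT key) forces key = False.
Set alarm = False.
  then (alarm OR armed OR cold) forces cold = True.
All clauses satisfied.

fog=F; armed=F; alarm=F; open=T; heat=F; cold=T; cache=T; key=F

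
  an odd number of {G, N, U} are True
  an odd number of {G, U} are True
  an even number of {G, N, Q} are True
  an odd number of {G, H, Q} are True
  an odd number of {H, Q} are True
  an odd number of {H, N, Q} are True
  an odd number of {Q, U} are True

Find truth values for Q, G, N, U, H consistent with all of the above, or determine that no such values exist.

Q=F, G=F, N=F, U=T, H=T

{G, N, U}: 1 true → odd ✓
{G, U}: 1 true → odd ✓
{G, N, Q}: 0 true → even ✓
{G, H, Q}: 1 true → odd ✓
{H, Q}: 1 true → odd ✓
{H, N, Q}: 1 true → odd ✓
{Q, U}: 1 true → odd ✓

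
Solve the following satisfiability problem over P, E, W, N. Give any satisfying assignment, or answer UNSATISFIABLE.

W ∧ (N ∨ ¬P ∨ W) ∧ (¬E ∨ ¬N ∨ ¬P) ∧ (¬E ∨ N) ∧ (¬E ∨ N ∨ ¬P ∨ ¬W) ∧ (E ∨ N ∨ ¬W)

Unit clause (W) forces W = True.
Set P = False.
Set E = True.
  then (¬E ∨ N) forces N = True.
All clauses satisfied.

P=F, E=T, W=T, N=T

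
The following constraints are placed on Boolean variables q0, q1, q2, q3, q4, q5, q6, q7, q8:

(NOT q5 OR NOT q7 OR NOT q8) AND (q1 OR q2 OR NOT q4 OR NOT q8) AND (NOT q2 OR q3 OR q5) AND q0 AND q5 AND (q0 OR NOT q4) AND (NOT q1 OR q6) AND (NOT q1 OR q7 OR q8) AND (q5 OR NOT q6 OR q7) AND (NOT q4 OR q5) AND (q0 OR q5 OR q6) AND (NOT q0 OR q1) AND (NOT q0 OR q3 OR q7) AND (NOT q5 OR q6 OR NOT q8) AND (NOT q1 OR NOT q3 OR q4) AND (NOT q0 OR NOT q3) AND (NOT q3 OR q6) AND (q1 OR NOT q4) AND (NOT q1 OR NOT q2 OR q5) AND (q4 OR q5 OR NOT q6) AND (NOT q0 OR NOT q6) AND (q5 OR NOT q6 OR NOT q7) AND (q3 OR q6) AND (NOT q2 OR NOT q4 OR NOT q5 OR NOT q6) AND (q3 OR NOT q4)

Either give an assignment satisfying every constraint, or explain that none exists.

Case q0 = True:
  (q5) forces q5 = True.
  (NOT q0 OR q1) forces q1 = True.
  (NOT q1 OR q6) forces q6 = True.
  Clause (NOT q0 OR NOT q6) is falsified — contradiction.
Case q0 = False:
  Clause (q0) is falsified — contradiction.
Both cases fail, so the formula is unsatisfiable.

Unsatisfiable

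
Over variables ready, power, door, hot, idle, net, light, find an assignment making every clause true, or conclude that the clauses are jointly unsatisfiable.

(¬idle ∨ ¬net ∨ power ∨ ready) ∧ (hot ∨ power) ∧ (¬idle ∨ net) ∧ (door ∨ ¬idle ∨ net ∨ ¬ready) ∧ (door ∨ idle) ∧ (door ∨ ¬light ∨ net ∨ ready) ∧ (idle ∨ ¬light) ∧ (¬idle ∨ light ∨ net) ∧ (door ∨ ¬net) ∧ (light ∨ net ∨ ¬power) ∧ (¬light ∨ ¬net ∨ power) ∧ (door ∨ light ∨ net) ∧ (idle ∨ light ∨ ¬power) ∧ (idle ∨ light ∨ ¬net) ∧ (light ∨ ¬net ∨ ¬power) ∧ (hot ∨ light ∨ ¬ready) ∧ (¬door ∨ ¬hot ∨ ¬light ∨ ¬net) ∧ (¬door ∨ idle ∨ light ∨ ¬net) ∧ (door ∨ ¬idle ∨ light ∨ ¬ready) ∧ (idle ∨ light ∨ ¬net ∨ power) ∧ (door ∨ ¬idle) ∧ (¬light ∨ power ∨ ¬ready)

ready = False, power = True, door = True, hot = False, idle = True, net = True, light = True

Set ready = False.
Set power = True.
Try door = False:
  (door ∨ idle) forces idle = True.
  clause (door ∨ ¬idle) is falsified — backtrack.
So door = True.
Set hot = False.
Try idle = False:
  (idle ∨ ¬light) forces light = False.
  clause (idle ∨ light ∨ ¬power) is falsified — backtrack.
So idle = True.
  then (¬idle ∨ net) forces net = True.
  then (light ∨ ¬net ∨ ¬power) forces light = True.
All clauses satisfied.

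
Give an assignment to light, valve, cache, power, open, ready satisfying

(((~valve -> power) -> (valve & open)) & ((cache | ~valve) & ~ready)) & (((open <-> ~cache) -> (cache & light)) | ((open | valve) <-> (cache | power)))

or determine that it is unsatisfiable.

light = True; valve = False; cache = True; power = False; open = False; ready = False

  ((~valve -> power) -> (valve & open)) & ((cache | ~valve) & ~ready) = True
    (~valve -> power) -> (valve & open) = True
      ~valve -> power = False
        ~valve = True
      valve & open = False
    (cache | ~valve) & ~ready = True
      cache | ~valve = True
        ~valve = True
      ~ready = True
  ((open <-> ~cache) -> (cache & light)) | ((open | valve) <-> (cache | power)) = True
    (open <-> ~cache) -> (cache & light) = True
      open <-> ~cache = True
        ~cache = False
      cache & light = True
    (open | valve) <-> (cache | power) = False
      open | valve = False
      cache | power = True
Both conjuncts True, so the formula holds.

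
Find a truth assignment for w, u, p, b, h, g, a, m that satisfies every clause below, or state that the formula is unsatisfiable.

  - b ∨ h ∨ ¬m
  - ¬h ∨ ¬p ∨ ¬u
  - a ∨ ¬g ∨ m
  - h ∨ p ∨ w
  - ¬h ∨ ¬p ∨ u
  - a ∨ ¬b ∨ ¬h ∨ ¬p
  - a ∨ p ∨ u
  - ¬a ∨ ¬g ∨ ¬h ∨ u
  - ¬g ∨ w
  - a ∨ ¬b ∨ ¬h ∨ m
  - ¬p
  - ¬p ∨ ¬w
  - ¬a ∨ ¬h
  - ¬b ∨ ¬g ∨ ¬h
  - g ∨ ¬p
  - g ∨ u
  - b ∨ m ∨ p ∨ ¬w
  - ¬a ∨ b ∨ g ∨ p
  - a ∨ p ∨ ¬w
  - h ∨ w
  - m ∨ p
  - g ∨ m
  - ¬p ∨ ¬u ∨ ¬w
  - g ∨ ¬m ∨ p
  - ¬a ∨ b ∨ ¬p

Unit clause (¬p) forces p = False.
In (m ∨ p) only m is left, so m = True.
In (g ∨ ¬m ∨ p) only g is left, so g = True.
In (¬g ∨ w) only w is left, so w = True.
In (a ∨ p ∨ ¬w) only a is left, so a = True.
In (¬a ∨ ¬h) only ¬h is left, so h = False.
In (b ∨ h ∨ ¬m) only b is left, so b = True.
Set u = True.
All clauses satisfied.

w = True, u = True, p = False, b = True, h = False, g = True, a = True, m = True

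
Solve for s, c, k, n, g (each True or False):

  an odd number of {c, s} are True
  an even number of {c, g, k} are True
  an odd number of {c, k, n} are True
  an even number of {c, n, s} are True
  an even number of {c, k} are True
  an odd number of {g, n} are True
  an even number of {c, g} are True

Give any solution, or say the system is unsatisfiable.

s: True, c: False, k: False, n: True, g: False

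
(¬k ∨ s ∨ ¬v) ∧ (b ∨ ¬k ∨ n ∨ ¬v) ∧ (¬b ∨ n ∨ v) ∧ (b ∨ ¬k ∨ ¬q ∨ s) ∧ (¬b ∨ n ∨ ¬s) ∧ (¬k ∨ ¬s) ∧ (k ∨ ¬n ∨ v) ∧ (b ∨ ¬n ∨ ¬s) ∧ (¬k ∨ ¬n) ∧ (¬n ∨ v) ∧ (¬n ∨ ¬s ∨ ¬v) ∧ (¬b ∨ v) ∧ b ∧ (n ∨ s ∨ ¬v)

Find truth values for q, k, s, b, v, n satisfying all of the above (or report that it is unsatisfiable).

q=T, k=F, s=F, b=T, v=T, n=T

Unit clause (b) forces b = True.
In (¬b ∨ v) only v is left, so v = True.
Set q = True.
Try k = True:
  (¬k ∨ s ∨ ¬v) forces s = True.
  clause (¬k ∨ ¬s) is falsified — backtrack.
So k = False.
Set s = False.
  then (n ∨ s ∨ ¬v) forces n = True.
All clauses satisfied.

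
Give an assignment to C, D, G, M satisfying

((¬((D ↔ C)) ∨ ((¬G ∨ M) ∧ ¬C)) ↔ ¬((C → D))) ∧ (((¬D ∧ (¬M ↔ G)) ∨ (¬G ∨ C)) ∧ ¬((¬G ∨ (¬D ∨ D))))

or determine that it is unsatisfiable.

The conjunct ¬((¬G ∨ (¬D ∨ D))) is unsatisfiable on its own:
  D=F, G=F: evaluates to False.
  D=F, G=T: evaluates to False.
  D=T, G=F: evaluates to False.
  D=T, G=T: evaluates to False.
So the whole conjunction is unsatisfiable.

Unsatisfiable — no assignment works.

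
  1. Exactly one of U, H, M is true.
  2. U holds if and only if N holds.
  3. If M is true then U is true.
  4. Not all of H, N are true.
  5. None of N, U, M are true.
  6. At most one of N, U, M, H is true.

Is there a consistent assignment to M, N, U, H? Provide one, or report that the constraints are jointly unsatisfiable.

M = False, N = False, U = False, H = True

  (1) {U, H, M}: 1 true — exactly one ✓
  (2) U=F, N=F — same ✓
  (3) M=F ⇒ U: vacuous ✓
  (4) {H, N}: 1/2 true — not all ✓
  (5) {N, U, M}: 0 true — none ✓
  (6) {N, U, M, H}: 1 true — at most one ✓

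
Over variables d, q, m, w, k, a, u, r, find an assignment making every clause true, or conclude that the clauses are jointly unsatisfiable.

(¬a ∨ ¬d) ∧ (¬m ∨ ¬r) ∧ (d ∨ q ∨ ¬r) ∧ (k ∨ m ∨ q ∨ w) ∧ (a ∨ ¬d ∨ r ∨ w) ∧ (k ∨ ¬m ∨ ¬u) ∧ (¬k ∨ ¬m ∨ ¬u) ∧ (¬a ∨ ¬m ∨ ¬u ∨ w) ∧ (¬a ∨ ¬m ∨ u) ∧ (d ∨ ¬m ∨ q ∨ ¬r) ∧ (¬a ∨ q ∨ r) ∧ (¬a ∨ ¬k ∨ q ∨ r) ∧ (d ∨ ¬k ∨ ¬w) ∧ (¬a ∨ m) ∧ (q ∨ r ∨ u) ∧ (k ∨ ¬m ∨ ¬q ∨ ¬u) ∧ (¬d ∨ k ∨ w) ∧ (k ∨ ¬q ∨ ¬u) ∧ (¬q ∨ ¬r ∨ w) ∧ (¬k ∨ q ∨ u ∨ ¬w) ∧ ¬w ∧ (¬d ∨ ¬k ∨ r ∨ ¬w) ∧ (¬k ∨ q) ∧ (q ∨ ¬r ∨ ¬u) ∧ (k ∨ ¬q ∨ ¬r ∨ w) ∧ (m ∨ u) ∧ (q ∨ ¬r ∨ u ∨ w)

Unit clause (¬w) forces w = False.
Set d = False.
Set q = True.
  then (¬q ∨ ¬r ∨ w) forces r = False.
Set m = True.
Set k = True.
  then (¬k ∨ ¬m ∨ ¬u) forces u = False.
  then (¬a ∨ ¬m ∨ u) forces a = False.
All clauses satisfied.

d = False, q = True, m = True, w = False, k = True, a = False, u = False, r = False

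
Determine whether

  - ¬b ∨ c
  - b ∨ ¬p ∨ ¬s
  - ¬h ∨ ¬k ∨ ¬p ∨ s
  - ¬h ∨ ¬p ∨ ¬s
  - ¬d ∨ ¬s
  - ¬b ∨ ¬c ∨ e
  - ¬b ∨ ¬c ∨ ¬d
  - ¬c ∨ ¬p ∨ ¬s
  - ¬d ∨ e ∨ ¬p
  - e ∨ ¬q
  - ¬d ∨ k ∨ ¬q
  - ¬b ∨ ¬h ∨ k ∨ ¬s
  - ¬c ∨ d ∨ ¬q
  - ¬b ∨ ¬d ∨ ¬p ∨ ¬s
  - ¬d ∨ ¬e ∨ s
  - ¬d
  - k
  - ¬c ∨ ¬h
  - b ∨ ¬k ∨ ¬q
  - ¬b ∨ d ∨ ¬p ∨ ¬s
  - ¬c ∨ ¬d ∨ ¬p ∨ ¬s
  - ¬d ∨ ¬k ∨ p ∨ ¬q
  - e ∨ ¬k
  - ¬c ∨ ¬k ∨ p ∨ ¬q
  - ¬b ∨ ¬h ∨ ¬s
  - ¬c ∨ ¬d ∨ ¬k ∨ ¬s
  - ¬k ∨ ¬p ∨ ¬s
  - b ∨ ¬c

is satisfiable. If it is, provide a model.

Unit clause (¬d) forces d = False.
Unit clause (k) forces k = True.
In (e ∨ ¬k) only e is left, so e = True.
Set c = True.
  then (¬c ∨ d ∨ ¬q) forces q = False.
  then (¬c ∨ ¬h) forces h = False.
  then (b ∨ ¬c) forces b = True.
Set p = True.
  then (¬c ∨ ¬p ∨ ¬s) forces s = False.
All clauses satisfied.

c: True, p: True, d: False, k: True, e: True, h: False, q: False, s: False, b: True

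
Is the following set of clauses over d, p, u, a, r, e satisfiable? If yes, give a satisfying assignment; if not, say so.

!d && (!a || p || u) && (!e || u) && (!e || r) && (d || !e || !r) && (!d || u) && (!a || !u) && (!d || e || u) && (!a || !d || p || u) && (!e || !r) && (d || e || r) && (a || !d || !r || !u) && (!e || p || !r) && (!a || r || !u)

d = False, p = True, u = False, a = True, r = True, e = False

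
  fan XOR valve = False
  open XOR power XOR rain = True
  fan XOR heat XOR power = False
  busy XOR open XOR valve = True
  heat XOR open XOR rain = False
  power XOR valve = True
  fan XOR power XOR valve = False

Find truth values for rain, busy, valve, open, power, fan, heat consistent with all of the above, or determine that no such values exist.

rain = True, busy = False, valve = True, open = False, power = False, fan = True, heat = True

fan XOR valve = T XOR T = False ✓
open XOR power XOR rain = F XOR F XOR T = True ✓
fan XOR heat XOR power = T XOR T XOR F = False ✓
busy XOR open XOR valve = F XOR F XOR T = True ✓
heat XOR open XOR rain = T XOR F XOR T = False ✓
power XOR valve = F XOR T = True ✓
fan XOR power XOR valve = T XOR F XOR T = False ✓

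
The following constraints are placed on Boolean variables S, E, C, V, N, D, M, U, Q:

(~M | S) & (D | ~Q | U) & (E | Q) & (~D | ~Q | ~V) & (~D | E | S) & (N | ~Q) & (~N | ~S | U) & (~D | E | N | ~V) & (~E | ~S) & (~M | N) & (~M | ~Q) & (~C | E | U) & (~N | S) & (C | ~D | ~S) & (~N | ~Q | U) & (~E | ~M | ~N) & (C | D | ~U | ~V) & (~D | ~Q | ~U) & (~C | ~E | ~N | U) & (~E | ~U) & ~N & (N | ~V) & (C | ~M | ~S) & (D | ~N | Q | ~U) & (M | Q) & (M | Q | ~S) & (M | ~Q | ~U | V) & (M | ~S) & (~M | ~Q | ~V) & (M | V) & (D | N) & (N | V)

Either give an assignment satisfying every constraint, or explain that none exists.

The formula is unsatisfiable.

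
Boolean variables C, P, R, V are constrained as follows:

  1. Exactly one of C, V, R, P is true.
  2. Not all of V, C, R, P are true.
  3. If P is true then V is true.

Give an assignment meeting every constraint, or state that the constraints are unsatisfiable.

C = False; P = False; R = False; V = True

  (1) {C, V, R, P}: 1 true — exactly one ✓
  (2) {V, C, R, P}: 1/4 true — not all ✓
  (3) P=F ⇒ V: vacuous ✓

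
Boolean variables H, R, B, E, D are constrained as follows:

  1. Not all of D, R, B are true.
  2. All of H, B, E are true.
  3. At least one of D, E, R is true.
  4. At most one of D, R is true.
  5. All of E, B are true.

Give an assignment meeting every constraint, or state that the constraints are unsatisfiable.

H = True, R = False, B = True, E = True, D = False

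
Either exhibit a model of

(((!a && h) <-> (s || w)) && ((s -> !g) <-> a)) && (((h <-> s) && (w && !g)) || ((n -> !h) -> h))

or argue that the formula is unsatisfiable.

g = True, h = True, a = False, w = False, s = True, n = True

  ((!a && h) <-> (s || w)) && ((s -> !g) <-> a) = True
    (!a && h) <-> (s || w) = True
      !a && h = True
        !a = True
      s || w = True
    (s -> !g) <-> a = True
      s -> !g = False
        !g = False
  ((h <-> s) && (w && !g)) || ((n -> !h) -> h) = True
    (h <-> s) && (w && !g) = False
      h <-> s = True
      w && !g = False
        !g = False
    (n -> !h) -> h = True
      n -> !h = False
        !h = False
Both conjuncts True, so the formula holds.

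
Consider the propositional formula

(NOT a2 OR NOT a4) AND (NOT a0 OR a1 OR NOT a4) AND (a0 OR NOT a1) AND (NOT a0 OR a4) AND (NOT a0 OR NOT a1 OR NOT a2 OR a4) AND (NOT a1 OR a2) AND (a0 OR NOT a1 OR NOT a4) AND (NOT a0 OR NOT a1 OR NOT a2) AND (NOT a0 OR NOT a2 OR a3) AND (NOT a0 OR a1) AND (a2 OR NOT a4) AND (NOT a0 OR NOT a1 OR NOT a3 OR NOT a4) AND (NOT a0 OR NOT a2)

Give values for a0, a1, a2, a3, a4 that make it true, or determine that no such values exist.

a0 = False, a1 = False, a2 = False, a3 = False, a4 = False

Try a0 = True:
  (NOT a0 OR a4) forces a4 = True.
  (NOT a2 OR NOT a4) forces a2 = False.
  clause (a2 OR NOT a4) is falsified — backtrack.
So a0 = False.
  then (a0 OR NOT a1) forces a1 = False.
Set a2 = False.
  then (a2 OR NOT a4) forces a4 = False.
Set a3 = False.
All clauses satisfied.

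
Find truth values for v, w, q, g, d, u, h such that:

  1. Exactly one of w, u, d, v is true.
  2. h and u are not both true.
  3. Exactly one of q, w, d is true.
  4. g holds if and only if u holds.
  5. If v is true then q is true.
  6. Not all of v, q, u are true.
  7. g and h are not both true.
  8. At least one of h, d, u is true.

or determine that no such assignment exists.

v = False, w = False, q = False, g = False, d = True, u = False, h = False

  (1) {w, u, d, v}: 1 true — exactly one ✓
  (2) h=F, u=F — not both ✓
  (3) {q, w, d}: 1 true — exactly one ✓
  (4) g=F, u=F — same ✓
  (5) v=F ⇒ q: vacuous ✓
  (6) {v, q, u}: 0/3 true — not all ✓
  (7) g=F, h=F — not both ✓
  (8) {h, d, u}: 1 true — at least one ✓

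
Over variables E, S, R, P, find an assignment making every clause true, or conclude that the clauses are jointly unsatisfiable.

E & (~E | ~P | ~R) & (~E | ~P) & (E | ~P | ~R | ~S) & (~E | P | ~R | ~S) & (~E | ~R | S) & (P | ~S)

E: True; S: False; R: False; P: False

Unit clause (E) forces E = True.
In (~E | ~P) only ~P is left, so P = False.
In (P | ~S) only ~S is left, so S = False.
In (~E | ~R | S) only ~R is left, so R = False.
Check each clause:
  (E): E holds.
  (~E | ~P | ~R): ~P holds.
  (~E | ~P): ~P holds.
  (E | ~P | ~R | ~S): E holds.
  (~E | P | ~R | ~S): ~R holds.
  (~E | ~R | S): ~R holds.
  (P | ~S): ~S holds.
All clauses satisfied.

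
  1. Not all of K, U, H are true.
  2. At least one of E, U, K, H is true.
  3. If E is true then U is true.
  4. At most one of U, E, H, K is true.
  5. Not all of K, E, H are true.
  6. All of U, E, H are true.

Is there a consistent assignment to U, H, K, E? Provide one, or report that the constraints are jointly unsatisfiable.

Case E = True:
  (3) with E=T forces U = True.
  Constraint (4) is violated (U=T, E=T) — contradiction.
Case E = False:
  Constraint (6) is violated (E=F) — contradiction.
Both cases fail — unsatisfiable.

The formula is unsatisfiable.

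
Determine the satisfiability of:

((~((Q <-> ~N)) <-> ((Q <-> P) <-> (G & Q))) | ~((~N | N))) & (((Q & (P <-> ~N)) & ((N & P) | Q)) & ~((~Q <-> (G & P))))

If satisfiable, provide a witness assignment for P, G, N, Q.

The formula is unsatisfiable.

Case Q = True: the formula simplifies to ((~(~N) <-> (P <-> G)) | ~((~N | N))) & ((P <-> ~N) & ~(~((G & P)))).
  P = True: simplifies to ((~(~N) <-> G) | ~((~N | N))) & (~N & ~(~G)).
    N = True: the conjunct ~N is False.
    N = False: simplifies to ~G & ~(~G).
      G = True: the conjunct ~G is False.
      G = False: the conjunct ~(~G) becomes ~(~False) = False.
  P = False: the conjunct ~(~((G & P))) becomes ~(~False) = False.
Case Q = False: the conjunct Q is False.
Both cases fail — unsatisfiable.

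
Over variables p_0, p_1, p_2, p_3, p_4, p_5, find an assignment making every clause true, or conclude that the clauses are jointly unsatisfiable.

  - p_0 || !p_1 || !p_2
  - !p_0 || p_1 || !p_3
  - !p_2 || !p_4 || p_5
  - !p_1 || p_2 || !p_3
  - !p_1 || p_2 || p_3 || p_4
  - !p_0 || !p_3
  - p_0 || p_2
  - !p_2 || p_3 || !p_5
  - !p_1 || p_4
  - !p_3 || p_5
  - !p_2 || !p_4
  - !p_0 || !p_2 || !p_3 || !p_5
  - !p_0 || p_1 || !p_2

Set p_0 = True.
  then (!p_0 || !p_3) forces p_3 = False.
Set p_1 = True.
  then (!p_1 || p_4) forces p_4 = True.
  then (!p_2 || !p_4) forces p_2 = False.
Set p_5 = False.
All clauses satisfied.

p_0=T; p_1=T; p_2=F; p_3=F; p_4=T; p_5=F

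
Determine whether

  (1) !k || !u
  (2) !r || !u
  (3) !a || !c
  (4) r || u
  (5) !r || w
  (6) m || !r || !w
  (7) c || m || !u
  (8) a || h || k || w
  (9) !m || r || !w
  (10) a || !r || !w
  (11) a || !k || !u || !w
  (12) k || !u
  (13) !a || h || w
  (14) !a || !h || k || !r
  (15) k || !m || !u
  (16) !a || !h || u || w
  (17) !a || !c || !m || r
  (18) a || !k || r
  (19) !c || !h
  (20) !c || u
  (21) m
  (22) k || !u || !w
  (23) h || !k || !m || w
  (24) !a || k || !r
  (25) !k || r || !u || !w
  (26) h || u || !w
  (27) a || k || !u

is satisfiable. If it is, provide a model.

h = True, w = True, u = False, k = True, a = True, c = False, r = True, m = True

Unit clause (m) forces m = True.
Set h = True.
  then (!c || !h) forces c = False.
Try w = False:
  (!r || w) forces r = False.
  (r || u) forces u = True.
  (!k || !u) forces k = False.
  clause (k || !u) is falsified — backtrack.
So w = True.
  then (!m || r || !w) forces r = True.
  then (a || !r || !w) forces a = True.
  then (!a || !h || k || !r) forces k = True.
  then (!k || !u) forces u = False.
All clauses satisfied.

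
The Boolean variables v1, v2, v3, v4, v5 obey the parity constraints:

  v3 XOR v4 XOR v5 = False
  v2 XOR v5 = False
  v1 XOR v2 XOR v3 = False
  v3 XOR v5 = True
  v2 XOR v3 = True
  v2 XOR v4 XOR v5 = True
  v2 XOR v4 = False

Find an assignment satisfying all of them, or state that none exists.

v1: True, v2: True, v3: False, v4: True, v5: True

v3 XOR v4 XOR v5 = F XOR T XOR T = False ✓
v2 XOR v5 = T XOR T = False ✓
v1 XOR v2 XOR v3 = T XOR T XOR F = False ✓
v3 XOR v5 = F XOR T = True ✓
v2 XOR v3 = T XOR F = True ✓
v2 XOR v4 XOR v5 = T XOR T XOR T = True ✓
v2 XOR v4 = T XOR T = False ✓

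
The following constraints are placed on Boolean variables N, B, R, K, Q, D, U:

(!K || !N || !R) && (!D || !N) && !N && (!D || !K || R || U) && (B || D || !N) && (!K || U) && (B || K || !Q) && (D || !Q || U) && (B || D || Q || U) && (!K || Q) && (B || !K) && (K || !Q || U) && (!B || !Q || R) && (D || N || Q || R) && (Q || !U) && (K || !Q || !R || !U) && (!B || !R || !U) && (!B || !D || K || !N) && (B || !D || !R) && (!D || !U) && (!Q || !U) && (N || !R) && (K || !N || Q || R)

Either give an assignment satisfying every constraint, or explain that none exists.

Unit clause (!N) forces N = False.
In (N || !R) only !R is left, so R = False.
Set B = True.
  then (!B || !Q || R) forces Q = False.
  then (D || N || Q || R) forces D = True.
  then (Q || !U) forces U = False.
  then (!D || !K || R || U) forces K = False.
All clauses satisfied.

N = False, B = True, R = False, K = False, Q = False, D = True, U = False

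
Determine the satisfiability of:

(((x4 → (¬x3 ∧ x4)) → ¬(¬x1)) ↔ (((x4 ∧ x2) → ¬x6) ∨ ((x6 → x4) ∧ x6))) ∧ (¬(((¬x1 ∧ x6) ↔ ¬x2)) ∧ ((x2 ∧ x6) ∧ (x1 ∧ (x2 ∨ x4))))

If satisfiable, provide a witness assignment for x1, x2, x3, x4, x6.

Case x1 = True: the formula simplifies to (((x4 ∧ x2) → ¬x6) ∨ ((x6 → x4) ∧ x6)) ∧ (¬x2 ∧ ((x2 ∧ x6) ∧ (x2 ∨ x4))).
  x2 = True: the conjunct ¬x2 is False.
  x2 = False: the conjunct x2 is False.
Case x1 = False: the conjunct x1 is False.
Both cases fail — unsatisfiable.

Unsatisfiable — no assignment works.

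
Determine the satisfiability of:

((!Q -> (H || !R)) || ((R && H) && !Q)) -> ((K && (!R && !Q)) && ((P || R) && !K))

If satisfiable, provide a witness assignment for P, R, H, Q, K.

P: True, R: True, H: False, Q: False, K: False

  ((!Q -> (H || !R)) || ((R && H) && !Q)) -> ((K && (!R && !Q)) && ((P || R) && !K)) = True
    (!Q -> (H || !R)) || ((R && H) && !Q) = False
      !Q -> (H || !R) = False
        !Q = True
        H || !R = False
          !R = False
      (R && H) && !Q = False
        R && H = False
        !Q = True
    (K && (!R && !Q)) && ((P || R) && !K) = False
      K && (!R && !Q) = False
        !R && !Q = False
          !R = False
          !Q = True
      (P || R) && !K = True
        P || R = True
        !K = True
The formula evaluates to True.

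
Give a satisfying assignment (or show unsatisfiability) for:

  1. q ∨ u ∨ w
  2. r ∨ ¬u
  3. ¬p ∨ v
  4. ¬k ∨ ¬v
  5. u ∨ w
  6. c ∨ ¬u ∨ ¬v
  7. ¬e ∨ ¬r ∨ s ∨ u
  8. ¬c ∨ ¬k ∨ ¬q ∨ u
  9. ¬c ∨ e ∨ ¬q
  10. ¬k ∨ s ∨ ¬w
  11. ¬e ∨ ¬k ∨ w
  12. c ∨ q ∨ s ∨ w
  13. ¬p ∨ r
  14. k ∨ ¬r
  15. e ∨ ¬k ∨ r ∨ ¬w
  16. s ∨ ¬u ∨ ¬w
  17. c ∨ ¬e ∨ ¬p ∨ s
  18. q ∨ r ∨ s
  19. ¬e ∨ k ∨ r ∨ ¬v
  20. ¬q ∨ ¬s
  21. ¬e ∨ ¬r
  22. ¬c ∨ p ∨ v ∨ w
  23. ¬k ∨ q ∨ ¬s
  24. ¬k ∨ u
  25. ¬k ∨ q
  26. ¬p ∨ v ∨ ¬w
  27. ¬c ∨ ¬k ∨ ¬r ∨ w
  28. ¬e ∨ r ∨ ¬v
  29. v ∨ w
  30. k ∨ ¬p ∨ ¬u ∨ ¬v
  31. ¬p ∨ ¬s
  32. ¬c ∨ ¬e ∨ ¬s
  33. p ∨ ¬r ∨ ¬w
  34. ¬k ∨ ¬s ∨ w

w=T; v=F; k=F; u=F; q=F; s=T; r=F; e=T; p=F; c=F

Try w = False:
  (u ∨ w) forces u = True.
  (r ∨ ¬u) forces r = True.
  (k ∨ ¬r) forces k = True.
  (¬k ∨ ¬v) forces v = False.
  clause (v ∨ w) is falsified — backtrack.
So w = True.
Set v = False.
  then (¬p ∨ v) forces p = False.
  then (p ∨ ¬r ∨ ¬w) forces r = False.
  then (r ∨ ¬u) forces u = False.
  then (¬k ∨ u) forces k = False.
Set q = False.
  then (q ∨ r ∨ s) forces s = True.
Set e = True.
  then (¬c ∨ ¬e ∨ ¬s) forces c = False.
All clauses satisfied.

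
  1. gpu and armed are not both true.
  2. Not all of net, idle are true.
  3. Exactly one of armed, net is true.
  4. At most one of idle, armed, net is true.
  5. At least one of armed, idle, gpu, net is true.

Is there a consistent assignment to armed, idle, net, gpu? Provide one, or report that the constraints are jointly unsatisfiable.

armed = True, idle = False, net = False, gpu = False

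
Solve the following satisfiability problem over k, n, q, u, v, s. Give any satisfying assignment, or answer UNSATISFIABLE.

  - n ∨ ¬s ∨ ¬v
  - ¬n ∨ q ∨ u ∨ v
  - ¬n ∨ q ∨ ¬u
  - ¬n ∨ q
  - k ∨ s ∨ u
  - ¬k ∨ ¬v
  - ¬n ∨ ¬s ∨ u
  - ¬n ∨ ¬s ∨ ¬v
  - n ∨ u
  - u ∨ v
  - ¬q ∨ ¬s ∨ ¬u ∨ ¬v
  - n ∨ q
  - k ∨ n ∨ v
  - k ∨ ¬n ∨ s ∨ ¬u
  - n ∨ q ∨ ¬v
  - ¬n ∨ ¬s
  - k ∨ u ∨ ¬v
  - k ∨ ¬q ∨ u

Set k = True.
  then (¬k ∨ ¬v) forces v = False.
  then (u ∨ v) forces u = True.
Set n = False.
  then (n ∨ q) forces q = True.
Set s = True.
All clauses satisfied.

k = True; n = False; q = True; u = True; v = False; s = True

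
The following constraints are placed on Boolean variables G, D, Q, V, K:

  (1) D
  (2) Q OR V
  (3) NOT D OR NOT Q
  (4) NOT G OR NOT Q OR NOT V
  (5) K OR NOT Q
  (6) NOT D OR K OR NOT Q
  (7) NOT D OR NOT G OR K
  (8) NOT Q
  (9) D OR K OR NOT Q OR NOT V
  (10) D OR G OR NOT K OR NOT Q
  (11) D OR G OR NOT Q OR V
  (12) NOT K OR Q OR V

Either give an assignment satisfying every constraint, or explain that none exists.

G: False; D: True; Q: False; V: True; K: False

Unit clause (D) forces D = True.
In (NOT D OR NOT Q) only NOT Q is left, so Q = False.
In (Q OR V) only V is left, so V = True.
Set G = False.
Set K = False.
All clauses satisfied.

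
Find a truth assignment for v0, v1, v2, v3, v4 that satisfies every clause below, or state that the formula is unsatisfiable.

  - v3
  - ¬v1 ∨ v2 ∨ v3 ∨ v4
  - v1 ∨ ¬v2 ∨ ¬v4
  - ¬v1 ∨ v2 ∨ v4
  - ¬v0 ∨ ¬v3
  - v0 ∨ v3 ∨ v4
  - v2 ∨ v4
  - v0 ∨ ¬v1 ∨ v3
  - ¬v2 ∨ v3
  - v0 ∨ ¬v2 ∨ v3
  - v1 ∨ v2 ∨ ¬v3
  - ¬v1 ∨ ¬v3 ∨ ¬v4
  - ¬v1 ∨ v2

Unit clause (v3) forces v3 = True.
In (¬v0 ∨ ¬v3) only ¬v0 is left, so v0 = False.
Set v1 = False.
  then (v1 ∨ v2 ∨ ¬v3) forces v2 = True.
  then (v1 ∨ ¬v2 ∨ ¬v4) forces v4 = False.
All clauses satisfied.

v0 = False, v1 = False, v2 = True, v3 = True, v4 = False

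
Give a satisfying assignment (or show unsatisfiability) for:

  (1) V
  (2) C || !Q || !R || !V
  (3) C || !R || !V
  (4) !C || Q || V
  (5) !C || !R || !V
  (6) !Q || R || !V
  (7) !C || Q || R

R = False, V = True, Q = False, C = False

Unit clause (V) forces V = True.
Try R = True:
  (C || !R || !V) forces C = True.
  clause (!C || !R || !V) is falsified — backtrack.
So R = False.
  then (!Q || R || !V) forces Q = False.
  then (!C || Q || R) forces C = False.
Check each clause:
  (V): V holds.
  (C || !Q || !R || !V): !Q holds.
  (C || !R || !V): !R holds.
  (!C || Q || V): !C holds.
  (!C || !R || !V): !C holds.
  (!Q || R || !V): !Q holds.
  (!C || Q || R): !C holds.
All clauses satisfied.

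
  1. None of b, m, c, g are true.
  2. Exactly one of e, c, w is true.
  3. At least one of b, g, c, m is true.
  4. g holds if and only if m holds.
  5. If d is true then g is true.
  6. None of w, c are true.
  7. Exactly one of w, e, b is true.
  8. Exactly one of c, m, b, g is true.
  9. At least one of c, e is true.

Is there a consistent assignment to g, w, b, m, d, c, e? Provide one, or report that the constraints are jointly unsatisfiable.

Case g = True:
  Constraint (1) is violated (g=T) — contradiction.
Case g = False:
  (1) forces b = False.
  (1) forces m = False.
  (1) forces c = False.
  Constraint (3) is violated (b=F, g=F, c=F, m=F) — contradiction.
Both cases fail — unsatisfiable.

UNSATISFIABLE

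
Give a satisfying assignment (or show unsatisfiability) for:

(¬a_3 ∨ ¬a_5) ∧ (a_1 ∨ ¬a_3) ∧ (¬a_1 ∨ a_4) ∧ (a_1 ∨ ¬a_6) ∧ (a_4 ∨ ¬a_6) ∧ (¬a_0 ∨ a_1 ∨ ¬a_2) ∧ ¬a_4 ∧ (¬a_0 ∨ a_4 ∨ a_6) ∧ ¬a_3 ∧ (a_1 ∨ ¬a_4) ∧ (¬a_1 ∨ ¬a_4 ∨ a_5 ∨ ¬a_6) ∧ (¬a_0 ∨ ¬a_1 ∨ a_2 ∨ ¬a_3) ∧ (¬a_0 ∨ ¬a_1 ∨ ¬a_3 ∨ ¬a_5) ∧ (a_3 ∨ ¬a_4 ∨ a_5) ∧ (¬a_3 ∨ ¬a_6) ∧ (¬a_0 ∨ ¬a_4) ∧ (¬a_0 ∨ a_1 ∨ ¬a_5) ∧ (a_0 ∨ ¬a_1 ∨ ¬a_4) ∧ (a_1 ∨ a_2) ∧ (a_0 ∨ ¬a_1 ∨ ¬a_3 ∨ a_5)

Unit clause (¬a_4) forces a_4 = False.
Unit clause (¬a_3) forces a_3 = False.
In (¬a_1 ∨ a_4) only ¬a_1 is left, so a_1 = False.
In (a_1 ∨ ¬a_6) only ¬a_6 is left, so a_6 = False.
In (¬a_0 ∨ a_4 ∨ a_6) only ¬a_0 is left, so a_0 = False.
In (a_1 ∨ a_2) only a_2 is left, so a_2 = True.
Set a_5 = True.
All clauses satisfied.

a_0: False, a_1: False, a_2: True, a_3: False, a_4: False, a_5: True, a_6: False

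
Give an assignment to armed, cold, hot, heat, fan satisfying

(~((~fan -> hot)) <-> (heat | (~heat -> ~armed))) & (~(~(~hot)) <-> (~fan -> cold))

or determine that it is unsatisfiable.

armed: True, cold: False, hot: False, heat: False, fan: True

  ~((~fan -> hot)) <-> (heat | (~heat -> ~armed)) = True
    ~((~fan -> hot)) = False
      ~fan -> hot = True
        ~fan = False
    heat | (~heat -> ~armed) = False
      ~heat -> ~armed = False
        ~heat = True
        ~armed = False
  ~(~(~hot)) <-> (~fan -> cold) = True
    ~(~(~hot)) = True
      ~(~hot) = False
        ~hot = True
    ~fan -> cold = True
      ~fan = False
Both conjuncts True, so the formula holds.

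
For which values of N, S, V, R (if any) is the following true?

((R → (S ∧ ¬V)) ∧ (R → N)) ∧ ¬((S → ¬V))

N: True; S: True; V: True; R: False

  (R → (S ∧ ¬V)) ∧ (R → N) = True
    R → (S ∧ ¬V) = True
      S ∧ ¬V = False
        ¬V = False
    R → N = True
  ¬((S → ¬V)) = True
    S → ¬V = False
      ¬V = False
Both conjuncts True, so the formula holds.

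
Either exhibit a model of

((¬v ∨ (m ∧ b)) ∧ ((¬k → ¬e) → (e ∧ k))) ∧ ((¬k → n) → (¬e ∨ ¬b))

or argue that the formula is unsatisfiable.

v=F, k=F, m=T, e=T, b=F, n=T

  (¬v ∨ (m ∧ b)) ∧ ((¬k → ¬e) → (e ∧ k)) = True
    ¬v ∨ (m ∧ b) = True
      ¬v = True
      m ∧ b = False
    (¬k → ¬e) → (e ∧ k) = True
      ¬k → ¬e = False
        ¬k = True
        ¬e = False
      e ∧ k = False
  (¬k → n) → (¬e ∨ ¬b) = True
    ¬k → n = True
      ¬k = True
    ¬e ∨ ¬b = True
      ¬e = False
      ¬b = True
Both conjuncts True, so the formula holds.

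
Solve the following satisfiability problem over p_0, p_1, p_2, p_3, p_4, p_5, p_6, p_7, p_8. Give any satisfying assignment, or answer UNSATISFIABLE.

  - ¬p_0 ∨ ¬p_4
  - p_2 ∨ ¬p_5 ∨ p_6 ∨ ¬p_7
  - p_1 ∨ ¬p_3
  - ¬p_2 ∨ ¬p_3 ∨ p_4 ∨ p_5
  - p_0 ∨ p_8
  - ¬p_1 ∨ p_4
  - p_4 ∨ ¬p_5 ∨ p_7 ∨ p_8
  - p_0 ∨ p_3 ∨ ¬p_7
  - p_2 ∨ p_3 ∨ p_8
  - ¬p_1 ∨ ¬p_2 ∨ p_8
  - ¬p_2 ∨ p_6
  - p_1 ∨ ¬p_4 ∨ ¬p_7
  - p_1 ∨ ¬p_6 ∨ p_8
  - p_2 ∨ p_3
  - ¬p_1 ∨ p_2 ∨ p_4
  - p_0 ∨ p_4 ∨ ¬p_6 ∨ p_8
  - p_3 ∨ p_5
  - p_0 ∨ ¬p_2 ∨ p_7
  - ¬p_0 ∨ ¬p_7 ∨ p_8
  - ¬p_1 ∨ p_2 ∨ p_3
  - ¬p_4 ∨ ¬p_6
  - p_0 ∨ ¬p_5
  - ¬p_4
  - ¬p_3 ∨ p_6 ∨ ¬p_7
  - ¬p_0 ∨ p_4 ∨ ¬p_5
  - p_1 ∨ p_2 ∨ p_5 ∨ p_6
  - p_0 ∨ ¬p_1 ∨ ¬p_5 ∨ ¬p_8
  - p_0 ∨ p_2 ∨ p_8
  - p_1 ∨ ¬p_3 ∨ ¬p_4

The formula is unsatisfiable.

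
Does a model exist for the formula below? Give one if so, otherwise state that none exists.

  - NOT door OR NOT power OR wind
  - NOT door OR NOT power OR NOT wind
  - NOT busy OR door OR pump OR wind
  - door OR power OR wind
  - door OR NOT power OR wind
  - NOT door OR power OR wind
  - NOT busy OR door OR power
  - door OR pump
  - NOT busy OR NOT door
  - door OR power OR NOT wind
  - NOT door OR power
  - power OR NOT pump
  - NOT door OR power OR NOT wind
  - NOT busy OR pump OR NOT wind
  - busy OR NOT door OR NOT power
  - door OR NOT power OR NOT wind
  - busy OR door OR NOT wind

Unsatisfiable

Case door = True:
  (NOT busy OR NOT door) forces busy = False.
  (NOT door OR power) forces power = True.
  Clause (busy OR NOT door OR NOT power) is falsified — contradiction.
Case door = False:
  (door OR pump) forces pump = True.
  (power OR NOT pump) forces power = True.
  (door OR NOT power OR wind) forces wind = True.
  Clause (door OR NOT power OR NOT wind) is falsified — contradiction.
Both cases fail, so the formula is unsatisfiable.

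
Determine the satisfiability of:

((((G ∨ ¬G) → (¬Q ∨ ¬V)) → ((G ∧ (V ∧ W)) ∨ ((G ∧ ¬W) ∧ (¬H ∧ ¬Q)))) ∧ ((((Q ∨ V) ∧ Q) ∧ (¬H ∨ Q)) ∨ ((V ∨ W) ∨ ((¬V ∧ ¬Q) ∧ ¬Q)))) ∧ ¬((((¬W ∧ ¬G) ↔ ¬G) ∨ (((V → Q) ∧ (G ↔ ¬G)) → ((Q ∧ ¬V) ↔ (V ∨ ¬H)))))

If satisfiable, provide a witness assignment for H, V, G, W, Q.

No satisfying assignment exists.

The conjunct ¬((((¬W ∧ ¬G) ↔ ¬G) ∨ (((V → Q) ∧ (G ↔ ¬G)) → ((Q ∧ ¬V) ↔ (V ∨ ¬H))))) is unsatisfiable on its own:
  G = True: this becomes ¬((True ∨ True)) = False.
  G = False: this becomes ¬((¬W ∨ True)) = False.
So the whole conjunction is unsatisfiable.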